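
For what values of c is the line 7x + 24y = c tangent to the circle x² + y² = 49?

Tangency holds when the distance from the centre (0, 0) to the line equals the radius 7:
|7·0 + 24·0 − c| / √625 = 7
|c| = 7·25, so c = 175 or c = −175.

c = −175 or c = 175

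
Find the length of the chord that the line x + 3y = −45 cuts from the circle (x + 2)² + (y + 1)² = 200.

4√10

From the line, y = (−45 − x)/3. Substituting:
10x² + 120x = 0  ⟹  x² + 12x = 0
x = 0 or x = −12, giving (0, −15) and (−12, −11).
|(0, −15) − (−12, −11)| = √((12)² + (−4)²) = 4√10.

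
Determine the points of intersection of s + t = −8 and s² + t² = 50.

From the line, t = −s − 8. Substituting:
2s² + 16s + 14 = 0  ⟹  s² + 8s + 7 = 0
s = −1 or s = −7, giving (−1, −7) and (−7, −1).

(−7, −1) and (−1, −7)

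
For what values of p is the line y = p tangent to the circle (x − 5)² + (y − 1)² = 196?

The line touches the circle iff its distance from (5, 1) is 14:
|0·5 + 1·1 − p| / √1 = 14
|p − (1)| = 14, so p = 15 or p = −13.

p = −13 or p = 15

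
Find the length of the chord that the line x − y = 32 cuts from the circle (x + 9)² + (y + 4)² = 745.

From the line, y = x − 32. Substituting:
2x² − 38x + 120 = 0  ⟹  x² − 19x + 60 = 0
x = 15 or x = 4, giving (15, −17) and (4, −28).
|(15, −17) − (4, −28)| = √((11)² + (11)²) = 11√2.

11√2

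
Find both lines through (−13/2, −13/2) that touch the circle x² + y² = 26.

Write the tangent as mx − y + (−13/2 − m·(−13/2)) = 0 and set its distance from the centre to √26:
(13/2m − (13/2))² = 26(m² + 1)
5m² − 26m + 5 = 0, so m = 5 or m = 1/5.
With m = 5: 5x − y = −26. With m = 1/5: x − 5y = 26.

5x − y = −26 and x − 5y = 26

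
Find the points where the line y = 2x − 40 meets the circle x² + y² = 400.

(12, −16) and (20, 0)

From the line, y = 2x − 40. Substituting:
5x² − 160x + 1200 = 0  ⟹  x² − 32x + 240 = 0
x = 20 or x = 12, giving (20, 0) and (12, −16).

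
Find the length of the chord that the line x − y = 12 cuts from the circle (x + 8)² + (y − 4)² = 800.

32√2

Centre (−8, 4), r² = 800. Perpendicular distance d from centre to line = |−24| / √2 = 24/√2.
Chord = 2√(r² − d²) = 2·√(512) = 32√2.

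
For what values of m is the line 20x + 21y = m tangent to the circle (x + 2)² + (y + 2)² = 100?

Tangency holds when the distance from the centre (−2, −2) to the line equals the radius 10:
|20·(−2) + 21·(−2) − m| / √841 = 10
|m − (−82)| = 10·29, so m = 208 or m = −372.

m = −372 or m = 208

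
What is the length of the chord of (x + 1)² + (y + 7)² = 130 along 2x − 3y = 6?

The distance from (−1, −7) to the line is 13/√13, and r² = 130.
Chord = 2√(r² − d²) = 2·√(117) = 6√13.

6√13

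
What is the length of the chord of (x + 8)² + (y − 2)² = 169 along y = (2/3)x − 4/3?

The distance from (−8, 2) to the line is 26/√13, and r² = 169.
Chord = 2√(r² − d²) = 2·√(117) = 6√13.

6√13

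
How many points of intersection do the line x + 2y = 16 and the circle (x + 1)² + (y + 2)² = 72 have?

0

Centre (−1, −2), r² = 72. Distance² from centre to line = (−21)²/5 = 441/5.
Since d² > r², the line lies outside the circle.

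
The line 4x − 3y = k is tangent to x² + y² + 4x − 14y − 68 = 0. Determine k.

For a tangent, require d(centre, line) = r = 11.
|4·(−2) − 3·7 − k| / √25 = 11
|k − (−29)| = 11·5, so k = 26 or k = −84.

k = −84 or k = 26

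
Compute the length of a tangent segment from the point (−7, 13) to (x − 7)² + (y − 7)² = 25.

3√23

With centre O = (7, 7), |OP|² = 232 and r² = 25.
The tangent meets the radius at right angles, so tangent² = |PO|² − r² = 232 − 25 = 207.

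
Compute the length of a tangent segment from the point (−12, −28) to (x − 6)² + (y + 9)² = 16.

√669

Centre (6, −9), r² = 16. |PO|² = (−18)² + (−19)² = 685.
By the tangent–radius right angle, tangent length = √(|PO|² − r²) = √669.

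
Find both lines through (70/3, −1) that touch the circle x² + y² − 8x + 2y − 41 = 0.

Write the tangent as mx − y + (−1 − m·(70/3)) = 0 and set its distance from the centre to √58:
[m·(−58/3) − (0)]² = 58(m² + 1)
49m² − 9 = 0, so m = 3/7 or m = −3/7.
Through (70/3, −1) these give 3x − 7y = 77 and 3x + 7y = 63.

3x − 7y = 77 and 3x + 7y = 63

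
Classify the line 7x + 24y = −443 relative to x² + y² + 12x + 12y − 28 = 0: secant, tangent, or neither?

neither

Centre (−6, −6), r² = 100. Distance² from centre to line = (257)²/625 = 66049/625.
Since d² > r², the line lies outside the circle.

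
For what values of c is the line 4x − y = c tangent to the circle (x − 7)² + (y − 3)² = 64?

Tangency holds when the distance from the centre (7, 3) to the line equals the radius 8:
|4·7 − 1·3 − c| / √17 = 8
|c − (25)| = 8√17.

c = 25 ± 8√17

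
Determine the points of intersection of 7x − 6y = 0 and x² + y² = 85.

From the line, y = (7x)/6. Substituting:
85x² − 3060 = 0  ⟹  x² − 36 = 0
x = 6 or x = −6, giving (6, 7) and (−6, −7).

(−6, −7) and (6, 7)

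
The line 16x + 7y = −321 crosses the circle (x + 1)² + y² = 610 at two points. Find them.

Substitute y = (−321 − 16x)/7:
305x² + 10370x + 73200 = 0  ⟹  x² + 34x + 240 = 0
x = −10 or x = −24, giving (−10, −23) and (−24, 9).

(−24, 9) and (−10, −23)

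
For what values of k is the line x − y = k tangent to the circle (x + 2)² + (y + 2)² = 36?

k = ±6√2

For a tangent, require d(centre, line) = r = 6.
|1·(−2) − 1·(−2) − k| / √2 = 6
|k| = 6√2.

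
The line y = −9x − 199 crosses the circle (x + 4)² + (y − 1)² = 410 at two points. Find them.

Express y = −9x − 199 and substitute into the circle:
82x² + 3608x + 39606 = 0  ⟹  x² + 44x + 483 = 0
x = −21 or x = −23, giving (−21, −10) and (−23, 8).

(−23, 8) and (−21, −10)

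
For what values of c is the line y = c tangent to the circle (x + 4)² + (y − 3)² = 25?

The line touches the circle iff its distance from (−4, 3) is 5:
|0·(−4) + 1·3 − c| / √1 = 5
|c − (3)| = 5, so c = 8 or c = −2.

c = −2 or c = 8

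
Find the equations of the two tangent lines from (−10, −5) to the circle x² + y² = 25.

y = −5 and 4x − 3y = −25

A line y − (−5) = m(x − (−10)) is tangent when its distance from (0, 0) is 5:
[m·(10) − (5)]² = 25(m² + 1)
3m² − 4m = 0, so m = 0 or m = 4/3.
Through (−10, −5) these give y = −5 and 4x − 3y = −25.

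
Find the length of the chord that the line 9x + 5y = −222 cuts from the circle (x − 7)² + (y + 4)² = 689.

The distance from (7, −4) to the line is 265/√106, and r² = 689.
Half the chord is √(r² − d²) = √(53/2), so the full chord is √106.

√106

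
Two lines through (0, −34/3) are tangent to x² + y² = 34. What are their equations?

5x + 3y = −34 and 5x − 3y = 34

Let a tangent through (0, −34/3) have slope m. Its distance from (0, 0) must equal √34:
[m·(0) − (34/3)]² = 34(m² + 1)
9m² − 25 = 0, so m = −5/3 or m = 5/3.
Through (0, −34/3) these give 5x + 3y = −34 and 5x − 3y = 34.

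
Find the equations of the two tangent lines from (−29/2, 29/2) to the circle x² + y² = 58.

A line y − (29/2) = m(x − (−29/2)) is tangent when its distance from (0, 0) is √58:
[m·(29/2) − (−29/2)]² = 58(m² + 1)
21m² + 58m + 21 = 0, so m = −3/7 or m = −7/3.
With m = −3/7: 3x + 7y = 58. With m = −7/3: 7x + 3y = −58.

3x + 7y = 58 and 7x + 3y = −58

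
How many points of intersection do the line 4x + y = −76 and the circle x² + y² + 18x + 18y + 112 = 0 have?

Centre (−9, −9), r² = 50. Distance² from centre to line = (31)²/17 = 961/17.
Since d² > r², the line lies outside the circle.

0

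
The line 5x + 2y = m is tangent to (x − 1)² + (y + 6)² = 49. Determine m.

m = −7 ± 7√29

For a tangent, require d(centre, line) = r = 7.
|5·1 + 2·(−6) − m| / √29 = 7
|m − (−7)| = 7√29.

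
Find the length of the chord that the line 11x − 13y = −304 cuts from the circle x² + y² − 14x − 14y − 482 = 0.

The distance from (7, 7) to the line is 290/√290, and r² = 580.
Chord = 2√(r² − d²) = 2·√(290) = 2√290.

2√290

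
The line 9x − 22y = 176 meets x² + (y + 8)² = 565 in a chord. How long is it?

2√565

Substitute y = (−176 + 9x)/22:
565x² − 273460 = 0  ⟹  x² − 484 = 0
x = 22 or x = −22, giving (22, 1) and (−22, −17).
|(22, 1) − (−22, −17)| = √((44)² + (18)²) = 2√565.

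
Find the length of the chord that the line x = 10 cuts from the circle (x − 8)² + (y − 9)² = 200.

28

Centre (8, 9), r² = 200. Perpendicular distance d from centre to line = |−2| / √1 = 2.
Half the chord is √(r² − d²) = √(196), so the full chord is 28.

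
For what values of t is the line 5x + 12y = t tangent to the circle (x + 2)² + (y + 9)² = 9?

For a tangent, require d(centre, line) = r = 3.
|5·(−2) + 12·(−9) − t| / √169 = 3
|t − (−118)| = 3·13, so t = −79 or t = −157.

t = −157 or t = −79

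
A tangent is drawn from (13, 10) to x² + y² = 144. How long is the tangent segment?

Centre (0, 0), r² = 144. |PO|² = (13)² + (10)² = 269.
The tangent meets the radius at right angles, so tangent² = |PO|² − r² = 269 − 144 = 125.

5√5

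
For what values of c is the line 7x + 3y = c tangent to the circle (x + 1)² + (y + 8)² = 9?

The line touches the circle iff its distance from (−1, −8) is 3:
|7·(−1) + 3·(−8) − c| / √58 = 3
|c − (−31)| = 3√58.

c = −31 ± 3√58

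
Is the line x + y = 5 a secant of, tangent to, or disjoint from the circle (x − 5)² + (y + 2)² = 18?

d² = (1·5 + 1·(−2) − (5))²/2 = 2; r² = 18.
Since d² < r², the line cuts the circle twice.

secant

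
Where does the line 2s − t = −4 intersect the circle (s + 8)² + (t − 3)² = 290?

Substitute t = 2s + 4:
5s² + 20s − 225 = 0  ⟹  s² + 4s − 45 = 0
s = 5 or s = −9, giving (5, 14) and (−9, −14).

(−9, −14) and (5, 14)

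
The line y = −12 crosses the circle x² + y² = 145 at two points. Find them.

(−1, −12) and (1, −12)

Express y = −12 and substitute into the circle:
x² − 1 = 0
x = 1 or x = −1, giving (1, −12) and (−1, −12).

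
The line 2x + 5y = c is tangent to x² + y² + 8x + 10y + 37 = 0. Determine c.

The line touches the circle iff its distance from (−4, −5) is 2:
|2·(−4) + 5·(−5) − c| / √29 = 2
|c − (−33)| = 2√29.

c = −33 ± 2√29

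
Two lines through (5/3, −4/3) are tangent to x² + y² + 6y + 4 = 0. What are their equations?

x + 2y = −1 and 2x + y = 2

A line y − (−4/3) = m(x − (5/3)) is tangent when its distance from (0, −3) is √5:
[m·(−5/3) − (−5/3)]² = 5(m² + 1)
2m² + 5m + 2 = 0, so m = −1/2 or m = −2.
With m = −1/2: x + 2y = −1. With m = −2: 2x + y = 2.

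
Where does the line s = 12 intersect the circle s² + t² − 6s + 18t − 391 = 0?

The line gives s = 12. Substituting into the circle:
t² + 18t − 319 = 0
t = 11 or t = −29, giving (12, 11) and (12, −29).

(12, −29) and (12, 11)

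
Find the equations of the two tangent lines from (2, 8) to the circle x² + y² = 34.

Let a tangent through (2, 8) have slope m. Its distance from (0, 0) must equal √34:
(−2m − (−8))² = 34(m² + 1)
15m² + 16m − 15 = 0, so m = −5/3 or m = 3/5.
Through (2, 8) these give 5x + 3y = 34 and 3x − 5y = −34.

5x + 3y = 34 and 3x − 5y = −34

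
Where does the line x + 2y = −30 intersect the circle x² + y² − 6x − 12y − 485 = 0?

Express y = (−30 − x)/2 and substitute into the circle:
5x² + 60x − 320 = 0  ⟹  x² + 12x − 64 = 0
x = 4 or x = −16, giving (4, −17) and (−16, −7).

(−16, −7) and (4, −17)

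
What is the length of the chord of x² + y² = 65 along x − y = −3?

The distance from (0, 0) to the line is 3/√2, and r² = 65.
Half the chord is √(r² − d²) = √(121/2), so the full chord is 11√2.

11√2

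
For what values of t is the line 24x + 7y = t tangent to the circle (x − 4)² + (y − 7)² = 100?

Tangency holds when the distance from the centre (4, 7) to the line equals the radius 10:
|24·4 + 7·7 − t| / √625 = 10
|t − (145)| = 10·25, so t = 395 or t = −105.

t = −105 or t = 395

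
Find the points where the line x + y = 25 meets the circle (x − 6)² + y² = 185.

(14, 11) and (17, 8)

From the line, y = −x + 25. Substituting:
2x² − 62x + 476 = 0  ⟹  x² − 31x + 238 = 0
x = 17 or x = 14, giving (17, 8) and (14, 11).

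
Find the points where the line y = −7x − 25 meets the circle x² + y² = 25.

(−4, 3) and (−3, −4)

Express y = −7x − 25 and substitute into the circle:
50x² + 350x + 600 = 0  ⟹  x² + 7x + 12 = 0
x = −3 or x = −4, giving (−3, −4) and (−4, 3).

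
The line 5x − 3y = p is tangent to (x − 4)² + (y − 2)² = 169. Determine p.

The line touches the circle iff its distance from (4, 2) is 13:
|5·4 − 3·2 − p| / √34 = 13
|p − (14)| = 13√34.

p = 14 ± 13√34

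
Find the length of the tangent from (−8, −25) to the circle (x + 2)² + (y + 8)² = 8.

Centre (−2, −8), r² = 8. |PO|² = (−6)² + (−17)² = 325.
By the tangent–radius right angle, tangent length = √(|PO|² − r²) = √317.

√317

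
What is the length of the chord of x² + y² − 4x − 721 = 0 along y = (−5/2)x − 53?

Express y = (−106 − 5x)/2 and substitute into the circle:
29x² + 1044x + 8352 = 0  ⟹  x² + 36x + 288 = 0
x = −12 or x = −24, giving (−12, −23) and (−24, 7).
Chord length = distance between (−12, −23) and (−24, 7) = √1044 = 6√29.

6√29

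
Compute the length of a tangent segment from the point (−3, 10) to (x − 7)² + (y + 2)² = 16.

The centre is (7, −2) and r = 4. The square of the distance from P to the centre is 100 + 144 = 244.
By the tangent–radius right angle, tangent length = √(|PO|² − r²) = √228 = 2√57.

2√57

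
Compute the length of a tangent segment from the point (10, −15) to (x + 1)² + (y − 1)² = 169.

4√13

Centre (−1, 1), r² = 169. |PO|² = (11)² + (−16)² = 377.
Power of the point: PT² = |PO|² − r² = 208, so PT = 4√13.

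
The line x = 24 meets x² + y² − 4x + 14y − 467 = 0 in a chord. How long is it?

The distance from (2, −7) to the line is 22, and r² = 520.
Half the chord is √(r² − d²) = √(36), so the full chord is 12.

12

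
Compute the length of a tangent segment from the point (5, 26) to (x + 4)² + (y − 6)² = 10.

The centre is (−4, 6) and r = √10. The square of the distance from P to the centre is 81 + 400 = 481.
By the tangent–radius right angle, tangent length = √(|PO|² − r²) = √471.

√471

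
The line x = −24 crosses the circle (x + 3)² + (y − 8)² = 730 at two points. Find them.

The line gives x = −24. Substituting into the circle:
y² − 16y − 225 = 0
y = 25 or y = −9, giving (−24, 25) and (−24, −9).

(−24, −9) and (−24, 25)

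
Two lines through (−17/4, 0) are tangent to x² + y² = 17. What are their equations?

4x + y = −17 and 4x − y = −17

Let a tangent through (−17/4, 0) have slope m. Its distance from (0, 0) must equal √17:
[m·(17/4) − (0)]² = 17(m² + 1)
m² − 16 = 0, so m = −4 or m = 4.
Through (−17/4, 0) these give 4x + y = −17 and 4x − y = −17.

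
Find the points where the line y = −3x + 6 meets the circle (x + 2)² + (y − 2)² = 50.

(−1, 9) and (3, −3)

Express y = −3x + 6 and substitute into the circle:
10x² − 20x − 30 = 0  ⟹  x² − 2x − 3 = 0
x = 3 or x = −1, giving (3, −3) and (−1, 9).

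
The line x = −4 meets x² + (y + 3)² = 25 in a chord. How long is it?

6

Centre (0, −3), r² = 25. Perpendicular distance d from centre to line = |4| / √1 = 4.
Half the chord is √(r² − d²) = √(9), so the full chord is 6.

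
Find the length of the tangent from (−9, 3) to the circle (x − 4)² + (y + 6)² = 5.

The centre is (4, −6) and r = √5. The square of the distance from P to the centre is 169 + 81 = 250.
The tangent meets the radius at right angles, so tangent² = |PO|² − r² = 250 − 5 = 245.

7√5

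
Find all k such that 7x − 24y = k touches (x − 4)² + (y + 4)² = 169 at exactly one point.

k = −201 or k = 449

The line touches the circle iff its distance from (4, −4) is 13:
|7·4 − 24·(−4) − k| / √625 = 13
|k − (124)| = 13·25, so k = 449 or k = −201.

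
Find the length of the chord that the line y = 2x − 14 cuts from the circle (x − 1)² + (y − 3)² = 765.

24√5

Express y = 2x − 14 and substitute into the circle:
5x² − 70x − 475 = 0  ⟹  x² − 14x − 95 = 0
x = 19 or x = −5, giving (19, 24) and (−5, −24).
Chord length = distance between (19, 24) and (−5, −24) = √2880 = 24√5.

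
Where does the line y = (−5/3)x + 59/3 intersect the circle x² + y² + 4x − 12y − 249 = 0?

Substitute y = (59 − 5x)/3:
34x² − 374x − 884 = 0  ⟹  x² − 11x − 26 = 0
x = 13 or x = −2, giving (13, −2) and (−2, 23).

(−2, 23) and (13, −2)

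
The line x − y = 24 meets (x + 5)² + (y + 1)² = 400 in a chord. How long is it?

4√2

The distance from (−5, −1) to the line is 28/√2, and r² = 400.
Half the chord is √(r² − d²) = √(8), so the full chord is 4√2.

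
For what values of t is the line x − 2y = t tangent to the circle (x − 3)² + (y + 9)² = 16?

The line touches the circle iff its distance from (3, −9) is 4:
|1·3 − 2·(−9) − t| / √5 = 4
|t − (21)| = 4√5.

t = 21 ± 4√5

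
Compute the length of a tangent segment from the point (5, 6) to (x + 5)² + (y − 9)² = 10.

3√11

Centre (−5, 9), r² = 10. |PO|² = (10)² + (−3)² = 109.
The tangent meets the radius at right angles, so tangent² = |PO|² − r² = 109 − 10 = 99.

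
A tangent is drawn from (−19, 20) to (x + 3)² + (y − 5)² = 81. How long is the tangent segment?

With centre O = (−3, 5), |OP|² = 481 and r² = 81.
The tangent meets the radius at right angles, so tangent² = |PO|² − r² = 481 − 81 = 400.

20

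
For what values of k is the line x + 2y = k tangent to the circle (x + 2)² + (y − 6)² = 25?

k = 10 ± 5√5

Tangency holds when the distance from the centre (−2, 6) to the line equals the radius 5:
|1·(−2) + 2·6 − k| / √5 = 5
|k − (10)| = 5√5.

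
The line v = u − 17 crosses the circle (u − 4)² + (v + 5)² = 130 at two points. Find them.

(1, −16) and (15, −2)

Express v = u − 17 and substitute into the circle:
2u² − 32u + 30 = 0  ⟹  u² − 16u + 15 = 0
u = 15 or u = 1, giving (15, −2) and (1, −16).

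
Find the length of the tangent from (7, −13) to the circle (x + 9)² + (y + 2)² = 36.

The centre is (−9, −2) and r = 6. The square of the distance from P to the centre is 256 + 121 = 377.
By the tangent–radius right angle, tangent length = √(|PO|² − r²) = √341.

√341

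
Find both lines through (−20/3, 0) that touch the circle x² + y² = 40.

3x + y = −20 and 3x − y = −20

Let a tangent through (−20/3, 0) have slope m. Its distance from (0, 0) must equal 2√10:
(20/3m − (0))² = 40(m² + 1)
m² − 9 = 0, so m = −3 or m = 3.
With m = −3: 3x + y = −20. With m = 3: 3x − y = −20.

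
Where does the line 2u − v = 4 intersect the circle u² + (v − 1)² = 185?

Express v = 2u − 4 and substitute into the circle:
5u² − 20u − 160 = 0  ⟹  u² − 4u − 32 = 0
u = 8 or u = −4, giving (8, 12) and (−4, −12).

(−4, −12) and (8, 12)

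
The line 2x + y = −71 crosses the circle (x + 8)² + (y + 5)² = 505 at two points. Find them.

From the line, y = −2x − 71. Substituting:
5x² + 280x + 3915 = 0  ⟹  x² + 56x + 783 = 0
x = −27 or x = −29, giving (−27, −17) and (−29, −13).

(−29, −13) and (−27, −17)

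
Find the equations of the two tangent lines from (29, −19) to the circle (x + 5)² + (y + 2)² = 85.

A line y − (−19) = m(x − (29)) is tangent when its distance from (−5, −2) is √85:
(−34m − (17))² = 85(m² + 1)
63m² + 68m + 12 = 0, so m = −2/9 or m = −6/7.
With m = −2/9: 2x + 9y = −113. With m = −6/7: 6x + 7y = 41.

2x + 9y = −113 and 6x + 7y = 41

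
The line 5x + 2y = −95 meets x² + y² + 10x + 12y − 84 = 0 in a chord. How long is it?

Centre (−5, −6), r² = 145. Perpendicular distance d from centre to line = |58| / √29 = 58/√29.
Half the chord is √(r² − d²) = √(29), so the full chord is 2√29.

2√29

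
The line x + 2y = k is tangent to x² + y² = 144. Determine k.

The line touches the circle iff its distance from (0, 0) is 12:
|1·0 + 2·0 − k| / √5 = 12
|k| = 12√5.

k = ±12√5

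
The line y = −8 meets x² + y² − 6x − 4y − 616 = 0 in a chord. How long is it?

46

Centre (3, 2), r² = 629. Perpendicular distance d from centre to line = |10| / √1 = 10.
Chord = 2√(r² − d²) = 2·√(529) = 46.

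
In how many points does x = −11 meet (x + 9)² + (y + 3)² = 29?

2

Substituting the line into the circle gives y² + 6y − 16 = 0.
Discriminant = (6)² − 4·1·(−16) = 100 > 0.
Two real roots: the line is a secant.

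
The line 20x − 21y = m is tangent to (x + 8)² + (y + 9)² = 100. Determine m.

m = −261 or m = 319

For a tangent, require d(centre, line) = r = 10.
|20·(−8) − 21·(−9) − m| / √841 = 10
|m − (29)| = 10·29, so m = 319 or m = −261.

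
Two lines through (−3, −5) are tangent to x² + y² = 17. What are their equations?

x − 4y = 17 and 4x + y = −17

Let a tangent through (−3, −5) have slope m. Its distance from (0, 0) must equal √17:
(3m − (5))² = 17(m² + 1)
4m² + 15m − 4 = 0, so m = 1/4 or m = −4.
With m = 1/4: x − 4y = 17. With m = −4: 4x + y = −17.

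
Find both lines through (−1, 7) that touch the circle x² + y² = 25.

4x − 3y = −25 and 3x + 4y = 25

A line y − (7) = m(x − (−1)) is tangent when its distance from (0, 0) is 5:
(1m − (−7))² = 25(m² + 1)
12m² − 7m − 12 = 0, so m = 4/3 or m = −3/4.
With m = 4/3: 4x − 3y = −25. With m = −3/4: 3x + 4y = 25.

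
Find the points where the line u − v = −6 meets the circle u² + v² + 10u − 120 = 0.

From the line, v = u + 6. Substituting:
2u² + 22u − 84 = 0  ⟹  u² + 11u − 42 = 0
u = 3 or u = −14, giving (3, 9) and (−14, −8).

(−14, −8) and (3, 9)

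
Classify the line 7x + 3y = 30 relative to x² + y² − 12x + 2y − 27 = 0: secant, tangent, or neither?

Substituting the line into the circle gives 58x² − 570x + 837 = 0.
Discriminant = (−570)² − 4·58·(837) = 130716 > 0.
Two real roots: the line is a secant.

secant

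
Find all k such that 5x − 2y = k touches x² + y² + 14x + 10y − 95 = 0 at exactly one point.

Tangency holds when the distance from the centre (−7, −5) to the line equals the radius 13:
|5·(−7) − 2·(−5) − k| / √29 = 13
|k − (−25)| = 13√29.

k = −25 ± 13√29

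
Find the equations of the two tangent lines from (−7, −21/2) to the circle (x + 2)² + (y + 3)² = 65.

A line y − (−21/2) = m(x − (−7)) is tangent when its distance from (−2, −3) is √65:
[m·(5) − (15/2)]² = 65(m² + 1)
32m² + 60m + 7 = 0, so m = −7/4 or m = −1/8.
Through (−7, −21/2) these give 7x + 4y = −91 and x + 8y = −91.

7x + 4y = −91 and x + 8y = −91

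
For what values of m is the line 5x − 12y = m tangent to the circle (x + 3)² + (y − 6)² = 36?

For a tangent, require d(centre, line) = r = 6.
|5·(−3) − 12·6 − m| / √169 = 6
|m − (−87)| = 6·13, so m = −9 or m = −165.

m = −165 or m = −9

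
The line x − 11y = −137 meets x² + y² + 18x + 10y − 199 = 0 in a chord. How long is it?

Express y = (137 + x)/11 and substitute into the circle:
122x² + 2562x + 9760 = 0  ⟹  x² + 21x + 80 = 0
x = −5 or x = −16, giving (−5, 12) and (−16, 11).
Chord length = distance between (−5, 12) and (−16, 11) = √122 = √122.

√122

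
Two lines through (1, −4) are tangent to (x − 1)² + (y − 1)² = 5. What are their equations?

2x + y = −2 and 2x − y = 6

Write the tangent as mx − y + (−4 − m·(1)) = 0 and set its distance from the centre to √5:
(0m − (5))² = 5(m² + 1)
m² − 4 = 0, so m = −2 or m = 2.
With m = −2: 2x + y = −2. With m = 2: 2x − y = 6.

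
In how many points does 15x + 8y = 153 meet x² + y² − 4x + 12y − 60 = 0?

0

Substituting the line into the circle gives 289x² − 6286x + 34257 = 0.
Discriminant = (−6286)² − 4·289·(34257) = −87296 < 0.
No real roots: the line does not meet the circle.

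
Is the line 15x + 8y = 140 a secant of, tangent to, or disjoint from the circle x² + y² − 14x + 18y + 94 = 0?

Substituting the line into the circle gives 289x² − 7256x + 45776 = 0.
Discriminant = (−7256)² − 4·289·(45776) = −267520 < 0.
No real roots: the line does not meet the circle.

disjoint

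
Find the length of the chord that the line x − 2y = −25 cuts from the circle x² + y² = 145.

4√5

Centre (0, 0), r² = 145. Perpendicular distance d from centre to line = |25| / √5 = 25/√5.
Chord = 2√(r² − d²) = 2·√(20) = 4√5.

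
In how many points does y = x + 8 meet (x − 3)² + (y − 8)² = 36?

2

Substituting the line into the circle gives 2x² − 6x − 27 = 0.
Discriminant = (−6)² − 4·2·(−27) = 252 > 0.
Two real roots: the line is a secant.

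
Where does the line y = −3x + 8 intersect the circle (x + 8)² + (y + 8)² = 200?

(2, 2) and (6, −10)

Substitute y = −3x + 8:
10x² − 80x + 120 = 0  ⟹  x² − 8x + 12 = 0
x = 6 or x = 2, giving (6, −10) and (2, 2).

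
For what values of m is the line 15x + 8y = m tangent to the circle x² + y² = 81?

m = −153 or m = 153

Tangency holds when the distance from the centre (0, 0) to the line equals the radius 9:
|15·0 + 8·0 − m| / √289 = 9
|m| = 9·17, so m = 153 or m = −153.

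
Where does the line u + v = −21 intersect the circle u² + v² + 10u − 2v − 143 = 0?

Express v = −u − 21 and substitute into the circle:
2u² + 54u + 340 = 0  ⟹  u² + 27u + 170 = 0
u = −10 or u = −17, giving (−10, −11) and (−17, −4).

(−17, −4) and (−10, −11)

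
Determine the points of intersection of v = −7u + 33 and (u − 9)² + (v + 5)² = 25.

From the line, v = −7u + 33. Substituting:
50u² − 550u + 1500 = 0  ⟹  u² − 11u + 30 = 0
u = 6 or u = 5, giving (6, −9) and (5, −2).

(5, −2) and (6, −9)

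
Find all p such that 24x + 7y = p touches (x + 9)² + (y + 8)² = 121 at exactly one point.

p = −547 or p = 3

Tangency holds when the distance from the centre (−9, −8) to the line equals the radius 11:
|24·(−9) + 7·(−8) − p| / √625 = 11
|p − (−272)| = 11·25, so p = 3 or p = −547.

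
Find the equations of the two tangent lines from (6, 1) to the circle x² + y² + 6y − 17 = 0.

A line y − (1) = m(x − (6)) is tangent when its distance from (0, −3) is √26:
[m·(−6) − (−4)]² = 26(m² + 1)
5m² − 24m − 5 = 0, so m = −1/5 or m = 5.
Through (6, 1) these give x + 5y = 11 and 5x − y = 29.

x + 5y = 11 and 5x − y = 29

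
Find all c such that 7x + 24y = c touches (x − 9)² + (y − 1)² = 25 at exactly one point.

Tangency holds when the distance from the centre (9, 1) to the line equals the radius 5:
|7·9 + 24·1 − c| / √625 = 5
|c − (87)| = 5·25, so c = 212 or c = −38.

c = −38 or c = 212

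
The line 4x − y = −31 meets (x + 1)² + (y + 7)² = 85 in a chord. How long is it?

Express y = 4x + 31 and substitute into the circle:
17x² + 306x + 1360 = 0  ⟹  x² + 18x + 80 = 0
x = −8 or x = −10, giving (−8, −1) and (−10, −9).
|(−8, −1) − (−10, −9)| = √((2)² + (8)²) = 2√17.

2√17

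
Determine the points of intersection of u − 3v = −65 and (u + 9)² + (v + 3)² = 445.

(−20, 15) and (−11, 18)

From the line, v = (65 + u)/3. Substituting:
10u² + 310u + 2200 = 0  ⟹  u² + 31u + 220 = 0
u = −11 or u = −20, giving (−11, 18) and (−20, 15).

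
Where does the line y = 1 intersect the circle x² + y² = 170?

Express y = 1 and substitute into the circle:
x² − 169 = 0
x = 13 or x = −13, giving (13, 1) and (−13, 1).

(−13, 1) and (13, 1)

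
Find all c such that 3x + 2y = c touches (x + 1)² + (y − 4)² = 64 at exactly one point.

c = 5 ± 8√13

The line touches the circle iff its distance from (−1, 4) is 8:
|3·(−1) + 2·4 − c| / √13 = 8
|c − (5)| = 8√13.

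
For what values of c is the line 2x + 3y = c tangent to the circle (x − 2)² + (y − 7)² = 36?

c = 25 ± 6√13

For a tangent, require d(centre, line) = r = 6.
|2·2 + 3·7 − c| / √13 = 6
|c − (25)| = 6√13.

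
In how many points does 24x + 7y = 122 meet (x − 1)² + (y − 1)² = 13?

0

d² = (24·1 + 7·1 − (122))²/625 = 8281/625; r² = 13.
Since d² > r², the line lies outside the circle.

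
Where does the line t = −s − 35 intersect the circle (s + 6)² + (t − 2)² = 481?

From the line, t = −s − 35. Substituting:
2s² + 86s + 924 = 0  ⟹  s² + 43s + 462 = 0
s = −21 or s = −22, giving (−21, −14) and (−22, −13).

(−22, −13) and (−21, −14)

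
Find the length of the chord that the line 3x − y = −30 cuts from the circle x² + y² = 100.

2√10

From the line, y = 3x + 30. Substituting:
10x² + 180x + 800 = 0  ⟹  x² + 18x + 80 = 0
x = −8 or x = −10, giving (−8, 6) and (−10, 0).
Chord length = distance between (−8, 6) and (−10, 0) = √40 = 2√10.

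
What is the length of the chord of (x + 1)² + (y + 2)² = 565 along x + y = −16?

31√2

Centre (−1, −2), r² = 565. Perpendicular distance d from centre to line = |13| / √2 = 13/√2.
Chord = 2√(r² − d²) = 2·√(961/2) = 31√2.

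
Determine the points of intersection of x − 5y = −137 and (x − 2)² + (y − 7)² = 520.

(−12, 25) and (8, 29)

From the line, y = (137 + x)/5. Substituting:
26x² + 104x − 2496 = 0  ⟹  x² + 4x − 96 = 0
x = 8 or x = −12, giving (8, 29) and (−12, 25).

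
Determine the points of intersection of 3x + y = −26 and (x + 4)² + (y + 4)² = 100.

Substitute y = −3x − 26:
10x² + 140x + 400 = 0  ⟹  x² + 14x + 40 = 0
x = −4 or x = −10, giving (−4, −14) and (−10, 4).

(−10, 4) and (−4, −14)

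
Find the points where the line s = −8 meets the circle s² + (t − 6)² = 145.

(−8, −3) and (−8, 15)

The line gives s = −8. Substituting into the circle:
t² − 12t − 45 = 0
t = 15 or t = −3, giving (−8, 15) and (−8, −3).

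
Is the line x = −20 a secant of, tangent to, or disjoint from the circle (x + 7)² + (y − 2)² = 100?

disjoint

Centre (−7, 2), r² = 100. Distance² from centre to line = (13)² = 169.
Since d² > r², the line lies outside the circle.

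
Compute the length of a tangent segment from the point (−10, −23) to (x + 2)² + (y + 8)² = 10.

3√31

With centre O = (−2, −8), |OP|² = 289 and r² = 10.
The tangent meets the radius at right angles, so tangent² = |PO|² − r² = 289 − 10 = 279.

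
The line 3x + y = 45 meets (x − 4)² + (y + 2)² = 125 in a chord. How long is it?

The distance from (4, −2) to the line is 35/√10, and r² = 125.
Chord = 2√(r² − d²) = 2·√(5/2) = √10.

√10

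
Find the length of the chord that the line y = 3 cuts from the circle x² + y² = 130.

22

From the line, y = 3. Substituting:
x² − 121 = 0
x = 11 or x = −11, giving (11, 3) and (−11, 3).
Chord length = distance between (11, 3) and (−11, 3) = √484 = 22.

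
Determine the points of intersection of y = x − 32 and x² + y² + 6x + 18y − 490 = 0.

Substitute y = x − 32:
2x² − 40x − 42 = 0  ⟹  x² − 20x − 21 = 0
x = 21 or x = −1, giving (21, −11) and (−1, −33).

(−1, −33) and (21, −11)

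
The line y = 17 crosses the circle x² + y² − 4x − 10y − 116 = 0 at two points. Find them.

(1, 17) and (3, 17)

From the line, y = 17. Substituting:
x² − 4x + 3 = 0
x = 3 or x = 1, giving (3, 17) and (1, 17).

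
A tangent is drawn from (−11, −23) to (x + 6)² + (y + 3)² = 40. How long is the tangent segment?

√385

With centre O = (−6, −3), |OP|² = 425 and r² = 40.
By the tangent–radius right angle, tangent length = √(|PO|² − r²) = √385.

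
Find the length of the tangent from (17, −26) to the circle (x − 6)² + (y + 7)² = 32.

15√2

With centre O = (6, −7), |OP|² = 482 and r² = 32.
The tangent meets the radius at right angles, so tangent² = |PO|² − r² = 482 − 32 = 450.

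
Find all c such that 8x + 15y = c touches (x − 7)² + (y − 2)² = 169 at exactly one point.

c = −135 or c = 307

For a tangent, require d(centre, line) = r = 13.
|8·7 + 15·2 − c| / √289 = 13
|c − (86)| = 13·17, so c = 307 or c = −135.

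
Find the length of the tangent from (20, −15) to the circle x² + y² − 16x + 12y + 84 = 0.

The centre is (8, −6) and r = 4. The square of the distance from P to the centre is 144 + 81 = 225.
By the tangent–radius right angle, tangent length = √(|PO|² − r²) = √209.

√209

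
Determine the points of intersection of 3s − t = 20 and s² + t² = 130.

(3, −11) and (9, 7)

Express t = 3s − 20 and substitute into the circle:
10s² − 120s + 270 = 0  ⟹  s² − 12s + 27 = 0
s = 9 or s = 3, giving (9, 7) and (3, −11).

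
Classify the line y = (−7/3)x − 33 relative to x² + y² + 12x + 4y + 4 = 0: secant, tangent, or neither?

Centre (−6, −2), r² = 36. Distance² from centre to line = (51)²/58 = 2601/58.
Since d² > r², the line lies outside the circle.

neither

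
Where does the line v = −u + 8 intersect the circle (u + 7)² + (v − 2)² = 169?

Express v = −u + 8 and substitute into the circle:
2u² + 2u − 84 = 0  ⟹  u² + u − 42 = 0
u = 6 or u = −7, giving (6, 2) and (−7, 15).

(−7, 15) and (6, 2)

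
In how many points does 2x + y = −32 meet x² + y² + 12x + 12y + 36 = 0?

Centre (−6, −6), r² = 36. Distance² from centre to line = (14)²/5 = 196/5.
Since d² > r², the line lies outside the circle.

0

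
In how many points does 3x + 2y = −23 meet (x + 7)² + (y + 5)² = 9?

2

Substituting the line into the circle gives 13x² + 134x + 329 = 0.
Discriminant = (134)² − 4·13·(329) = 848 > 0.
Two real roots: the line is a secant.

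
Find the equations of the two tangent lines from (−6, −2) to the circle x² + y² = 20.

A line y − (−2) = m(x − (−6)) is tangent when its distance from (0, 0) is 2√5:
(6m − (2))² = 20(m² + 1)
2m² − 3m − 2 = 0, so m = −1/2 or m = 2.
With m = −1/2: x + 2y = −10. With m = 2: 2x − y = −10.

x + 2y = −10 and 2x − y = −10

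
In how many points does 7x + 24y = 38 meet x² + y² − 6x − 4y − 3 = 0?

d² = (7·3 + 24·2 − (38))²/625 = 961/625; r² = 16.
Since d² < r², the line cuts the circle twice.

2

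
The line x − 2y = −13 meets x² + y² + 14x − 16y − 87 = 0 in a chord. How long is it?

12√5

Substitute y = (13 + x)/2:
5x² + 50x − 595 = 0  ⟹  x² + 10x − 119 = 0
x = 7 or x = −17, giving (7, 10) and (−17, −2).
|(7, 10) − (−17, −2)| = √((24)² + (12)²) = 12√5.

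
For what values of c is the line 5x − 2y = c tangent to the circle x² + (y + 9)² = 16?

c = 18 ± 4√29

The line touches the circle iff its distance from (0, −9) is 4:
|5·0 − 2·(−9) − c| / √29 = 4
|c − (18)| = 4√29.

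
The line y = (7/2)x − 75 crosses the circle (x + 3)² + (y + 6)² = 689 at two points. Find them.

(14, −26) and (22, 2)

Express y = (−150 + 7x)/2 and substitute into the circle:
53x² − 1908x + 16324 = 0  ⟹  x² − 36x + 308 = 0
x = 22 or x = 14, giving (22, 2) and (14, −26).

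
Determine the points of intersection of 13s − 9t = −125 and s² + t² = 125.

Express t = (125 + 13s)/9 and substitute into the circle:
250s² + 3250s + 5500 = 0  ⟹  s² + 13s + 22 = 0
s = −2 or s = −11, giving (−2, 11) and (−11, −2).

(−11, −2) and (−2, 11)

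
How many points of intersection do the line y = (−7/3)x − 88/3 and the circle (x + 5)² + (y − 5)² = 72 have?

0

Centre (−5, 5), r² = 72. Distance² from centre to line = (68)²/58 = 2312/29.
Since d² > r², the line lies outside the circle.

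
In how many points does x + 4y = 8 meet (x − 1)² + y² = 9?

Substituting the line into the circle gives 17x² − 48x − 64 = 0.
Δ = 2304 − (−4352) = 6656.
Two real roots: the line is a secant.

2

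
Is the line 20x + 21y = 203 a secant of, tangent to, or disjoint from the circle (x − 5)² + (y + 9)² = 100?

d² = (20·5 + 21·(−9) − (203))²/841 = 85264/841; r² = 100.
Since d² > r², the line lies outside the circle.

disjoint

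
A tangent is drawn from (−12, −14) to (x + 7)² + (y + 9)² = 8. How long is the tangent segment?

Centre (−7, −9), r² = 8. |PO|² = (−5)² + (−5)² = 50.
The tangent meets the radius at right angles, so tangent² = |PO|² − r² = 50 − 8 = 42.

√42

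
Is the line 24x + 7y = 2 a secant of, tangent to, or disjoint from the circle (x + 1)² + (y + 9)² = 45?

Centre (−1, −9), r² = 45. Distance² from centre to line = (−89)²/625 = 7921/625.
Since d² < r², the line cuts the circle twice.

secant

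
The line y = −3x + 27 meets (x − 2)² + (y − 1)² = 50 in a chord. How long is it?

Centre (2, 1), r² = 50. Perpendicular distance d from centre to line = |−20| / √10 = 20/√10.
Chord = 2√(r² − d²) = 2·√(10) = 2√10.

2√10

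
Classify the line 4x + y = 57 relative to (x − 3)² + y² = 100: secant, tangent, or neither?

neither

Substituting the line into the circle gives 17x² − 462x + 3158 = 0.
Discriminant = (−462)² − 4·17·(3158) = −1300 < 0.
No real roots: the line does not meet the circle.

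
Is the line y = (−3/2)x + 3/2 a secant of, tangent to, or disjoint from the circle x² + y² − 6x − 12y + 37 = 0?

d² = (3·3 + 2·6 − (3))²/13 = 324/13; r² = 8.
Since d² > r², the line lies outside the circle.

disjoint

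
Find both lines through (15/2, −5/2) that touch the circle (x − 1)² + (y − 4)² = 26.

x + 5y = −5 and 5x + y = 35

A line y − (−5/2) = m(x − (15/2)) is tangent when its distance from (1, 4) is √26:
[m·(−13/2) − (13/2)]² = 26(m² + 1)
5m² + 26m + 5 = 0, so m = −1/5 or m = −5.
Through (15/2, −5/2) these give x + 5y = −5 and 5x + y = 35.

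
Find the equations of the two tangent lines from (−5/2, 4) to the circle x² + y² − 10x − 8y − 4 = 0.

2x − y = −9 and 2x + y = −1

Write the tangent as mx − y + (4 − m·(−5/2)) = 0 and set its distance from the centre to 3√5:
(15/2m − (0))² = 45(m² + 1)
m² − 4 = 0, so m = 2 or m = −2.
Through (−5/2, 4) these give 2x − y = −9 and 2x + y = −1.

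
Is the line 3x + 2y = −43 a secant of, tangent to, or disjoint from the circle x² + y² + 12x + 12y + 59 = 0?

Substituting the line into the circle gives 13x² + 234x + 1053 = 0.
Discriminant = (234)² − 4·13·(1053) = 0.
A repeated root: the line is tangent.

tangent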